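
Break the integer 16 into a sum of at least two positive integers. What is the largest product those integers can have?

Define f[k] = max over 1≤i<k of i · max(k−i, f[k−i]); the inner max lets the remainder stay uncut if that's better.
f[2] = 1×max(1,0) = 1×1 = 1
f[3] = 1×max(2,1) = 1×2 = 2
f[4] = 2×max(2,1) = 2×2 = 4
f[5] = 2×max(3,2) = 2×3 = 6
f[6] = 3×max(3,2) = 3×3 = 9
f[7] = 2×max(5,6) = 2×6 = 12
f[8] = 2×max(6,9) = 2×9 = 18
f[9] = 3×max(6,9) = 3×9 = 27
f[10] = 2×max(8,18) = 2×18 = 36
f[11] = 2×max(9,27) = 2×27 = 54
f[12] = 3×max(9,27) = 3×27 = 81
f[13] = 2×max(11,54) = 2×54 = 108
f[14] = 2×max(12,81) = 2×81 = 162
f[15] = 3×max(12,81) = 3×81 = 243
f[16] = 2×max(14,162) = 2×162 = 324
One optimal split: 3 + 3 + 3 + 3 + 2 + 2; product 3×3×3×3×2×2 = 324.

324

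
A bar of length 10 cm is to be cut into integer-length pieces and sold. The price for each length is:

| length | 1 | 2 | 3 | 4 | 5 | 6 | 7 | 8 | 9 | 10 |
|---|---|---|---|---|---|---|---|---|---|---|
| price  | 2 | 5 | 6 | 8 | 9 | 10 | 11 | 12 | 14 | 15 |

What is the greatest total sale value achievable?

Let best[k] be the best obtainable value from length k. For each k, try every first piece i and keep the best of price[i] + best[k−i].
best[1] = 2
best[2] = max(2+2, 5+0) = 5
best[3] = max(2+5, 5+2, 6+0) = 7
best[4] = max(2+7, 5+5, 6+2, 8+0) = 10
best[5] = max(2+10, 5+7, 6+5, 8+2, 9+0) = 12
best[6] = max(2+12, 5+10, 6+7, 8+5, 9+2, 10+0) = 15
best[7] = max(2+15, 5+12, 6+10, …, 10+2, 11+0) = 17
best[8] = max(2+17, 5+15, 6+12, …, 11+2, 12+0) = 20
best[9] = max(2+20, 5+17, 6+15, …, 12+2, 14+0) = 22
best[10] = max(2+22, 5+20, 6+17, …, 14+2, 15+0) = 25
One optimal cutting: 2 + 2 + 2 + 2 + 2 → 5 + 5 + 5 + 5 + 5 = 25.

25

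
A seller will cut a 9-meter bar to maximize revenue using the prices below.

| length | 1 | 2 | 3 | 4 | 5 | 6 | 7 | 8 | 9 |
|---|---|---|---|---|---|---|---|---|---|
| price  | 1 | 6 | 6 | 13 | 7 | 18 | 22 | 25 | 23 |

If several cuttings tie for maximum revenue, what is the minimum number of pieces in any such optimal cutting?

2

Build r[k] bottom-up: r[k] = max over allowed piece i of (p[i] + r[k−i]).
r[1] = 1
r[2] = 6
r[3] = 7  (first piece 1, then r[2]=6)
r[4] = 13
r[5] = 14  (first piece 1, then r[4]=13)
r[6] = 19  (first piece 2, then r[4]=13)
r[7] = 22
r[8] = 26  (first piece 4, then r[4]=13)
r[9] = 28  (first piece 2, then r[7]=22)
Maximum revenue is $28.
Now minimize piece count subject to staying optimal: for each k, pieces[k] = 1 + min over i with p[i]+r[k−i]=r[k] of pieces[k−i].
pieces[6] = 2
pieces[7] = 1
pieces[8] = 2
pieces[9] = 2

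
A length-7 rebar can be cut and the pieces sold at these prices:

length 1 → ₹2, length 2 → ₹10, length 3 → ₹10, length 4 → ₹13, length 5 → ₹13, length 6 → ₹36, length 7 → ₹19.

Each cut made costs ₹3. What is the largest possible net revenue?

Build r[k] bottom-up: r[k] = max over allowed piece i of (p[i] + r[k−i]) − 3 per cut.
r[1] = 2
r[2] = 10
r[3] = 10
r[4] = 17  (first piece 2, then r[2]=10)
r[5] = 17  (first piece 2, then r[3]=10)
r[6] = 36
r[7] = 35  (first piece 1, then r[6]=36)
One optimal plan: pieces 6 + 1 (1 cut) → ₹38 − ₹3 = ₹35.

35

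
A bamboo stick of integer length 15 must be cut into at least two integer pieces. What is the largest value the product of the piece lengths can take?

Fill f[k] for k=2..15: at each k try every first piece i and multiply by the better of (k−i) uncut or f[k−i].
f[2] = 1*max(1,0) = 1*1 = 1
f[3] = 1*max(2,1) = 1*2 = 2
f[4] = 2*max(2,1) = 2*2 = 4
f[5] = 2*max(3,2) = 2*3 = 6
f[6] = 3*max(3,2) = 3*3 = 9
f[7] = 2*max(5,6) = 2*6 = 12
f[8] = 2*max(6,9) = 2*9 = 18
f[9] = 3*max(6,9) = 3*9 = 27
f[10] = 2*max(8,18) = 2*18 = 36
f[11] = 2*max(9,27) = 2*27 = 54
f[12] = 3*max(9,27) = 3*27 = 81
f[13] = 2*max(11,54) = 2*54 = 108
f[14] = 2*max(12,81) = 2*81 = 162
f[15] = 3*max(12,81) = 3*81 = 243
One optimal split: 3 + 3 + 3 + 3 + 3; product 3*3*3*3*3 = 243.

243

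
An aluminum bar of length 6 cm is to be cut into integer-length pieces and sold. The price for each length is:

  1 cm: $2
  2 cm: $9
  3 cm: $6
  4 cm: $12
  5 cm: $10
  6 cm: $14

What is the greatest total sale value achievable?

27

Consider every possible first cut. r[k] is the best of p[i]+r[k−i] over all sellable i≤k.
r[1] = 2
r[2] = 9
r[3] = 11  (first piece 1, then r[2]=9)
r[4] = 18  (first piece 2, then r[2]=9)
r[5] = 20  (first piece 1, then r[4]=18)
r[6] = 27  (first piece 2, then r[4]=18)
One optimal cutting: 2 + 2 + 2 → $9 + $9 + $9 = $27.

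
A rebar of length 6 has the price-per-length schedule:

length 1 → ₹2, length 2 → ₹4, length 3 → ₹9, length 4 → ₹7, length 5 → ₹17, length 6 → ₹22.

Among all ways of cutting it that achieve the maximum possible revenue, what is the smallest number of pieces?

Let r[k] be the best obtainable value from length k. For each k, try every first piece i and keep the best of price[i] + r[k−i].
r[1] = 2
r[2] = 4  (first piece 1, then r[1]=2)
r[3] = 9
r[4] = 11  (first piece 1, then r[3]=9)
r[5] = 17
r[6] = 22
Maximum revenue is ₹22.
Now minimize piece count subject to staying optimal: for each k, pieces[k] = 1 + min over i with p[i]+r[k−i]=r[k] of pieces[k−i].
pieces[3] = 1
pieces[4] = 2
pieces[5] = 1
pieces[6] = 1

1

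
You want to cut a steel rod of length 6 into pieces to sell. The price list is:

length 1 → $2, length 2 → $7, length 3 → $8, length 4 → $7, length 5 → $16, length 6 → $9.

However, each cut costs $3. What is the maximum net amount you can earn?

15

Let net[k] be the best obtainable value from length k. For each k, try every first piece i and keep the best of price[i] + net[k−i] minus the 3 cut fee when i<k.
net[1] = 2
net[2] = max(2+2-3, 7+0) = 7
net[3] = max(2+7-3, 7+2-3, 8+0) = 8
net[4] = max(2+8-3, 7+7-3, 8+2-3, 7+0) = 11
net[5] = max(2+11-3, 7+8-3, 8+7-3, 7+2-3, 16+0) = 16
net[6] = max(2+16-3, 7+11-3, 8+8-3, 7+7-3, 16+2-3, 9+0) = 15
One optimal plan: pieces 5 + 1 (1 cut) → $18 − $3 = $15.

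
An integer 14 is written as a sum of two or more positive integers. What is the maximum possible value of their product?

Fill g[k] for k=2..14: at each k try every first piece i and multiply by the better of (k−i) uncut or g[k−i].
g[2] = 1*max(1,0) = 1*1 = 1
g[3] = max(1*2, 2*1) = 2
g[4] = max(1*3, 2*2, 3*1) = 4
g[5] = max(1*4, 2*3, 3*2, 4*1) = 6
g[6] = max(1*6, 2*4, 3*3, 4*2, 5*1) = 9
g[7] = max(1*9, 2*6, 3*4, 4*3, 5*2, 6*1) = 12
g[8] = max(1*12, 2*9, 3*6, …, 6*2, 7*1) = 18
g[9] = max(1*18, 2*12, 3*9, …, 7*2, 8*1) = 27
g[10] = max(1*27, 2*18, 3*12, …, 8*2, 9*1) = 36
g[11] = max(1*36, 2*27, 3*18, …, 9*2, 10*1) = 54
g[12] = max(1*54, 2*36, 3*27, …, 10*2, 11*1) = 81
g[13] = max(1*81, 2*54, 3*36, …, 11*2, 12*1) = 108
g[14] = max(1*108, 2*81, 3*54, …, 12*2, 13*1) = 162
One optimal split: 3 + 3 + 3 + 3 + 2; product 3*3*3*3*2 = 162.

162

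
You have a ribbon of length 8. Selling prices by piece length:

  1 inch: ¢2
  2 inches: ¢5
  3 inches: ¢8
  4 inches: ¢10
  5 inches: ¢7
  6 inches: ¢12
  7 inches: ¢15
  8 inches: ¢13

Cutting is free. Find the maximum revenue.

Consider every possible first cut. r[k] is the best of p[i]+r[k−i] over all sellable i≤k.
r[1] = 2
r[2] = 5
r[3] = 8
r[4] = 10  (first piece 1, then r[3]=8)
r[5] = 13  (first piece 2, then r[3]=8)
r[6] = 16  (first piece 3, then r[3]=8)
r[7] = 18  (first piece 1, then r[6]=16)
r[8] = 21  (first piece 2, then r[6]=16)
One optimal cutting: 3 + 3 + 2 → ¢8 + ¢8 + ¢5 = ¢21.

21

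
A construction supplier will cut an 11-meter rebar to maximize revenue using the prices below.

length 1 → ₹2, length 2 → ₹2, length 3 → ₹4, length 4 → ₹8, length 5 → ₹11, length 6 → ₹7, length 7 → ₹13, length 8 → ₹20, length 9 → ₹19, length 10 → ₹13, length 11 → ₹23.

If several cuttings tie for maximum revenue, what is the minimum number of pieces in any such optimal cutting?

4

Build r[k] bottom-up: r[k] = max over allowed piece i of (p[i] + r[k−i]).
r[1] = 2
r[2] = 4  (first piece 1, then r[1]=2)
r[3] = 6  (first piece 1, then r[2]=4)
r[4] = 8  (first piece 1, then r[3]=6)
r[5] = 11
r[6] = 13  (first piece 1, then r[5]=11)
r[7] = 15  (first piece 1, then r[6]=13)
r[8] = 20
r[9] = 22  (first piece 1, then r[8]=20)
r[10] = 24  (first piece 1, then r[9]=22)
r[11] = 26  (first piece 1, then r[10]=24)
Maximum revenue is ₹26.
Now minimize piece count subject to staying optimal: for each k, pieces[k] = 1 + min over i with p[i]+r[k−i]=r[k] of pieces[k−i].
pieces[8] = 1
pieces[9] = 2
pieces[10] = 3
pieces[11] = 4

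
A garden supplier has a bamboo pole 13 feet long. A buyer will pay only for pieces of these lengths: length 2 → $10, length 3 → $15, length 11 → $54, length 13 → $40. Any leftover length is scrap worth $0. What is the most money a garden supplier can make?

65

Let best[k] be the best obtainable value from length k. For each k, try every first piece i and keep the best of price[i] + best[k−i].
best[1] = 0
best[2] = 10
best[3] = max(10+0, 15+0) = 15
best[4] = max(10+10, 15+0) = 20
best[5] = max(10+15, 15+10) = 25
best[6] = max(10+20, 15+15) = 30
best[7] = max(10+25, 15+20) = 35
best[8] = max(10+30, 15+25) = 40
best[9] = max(10+35, 15+30) = 45
best[10] = max(10+40, 15+35) = 50
best[11] = max(10+45, 15+40, 54+0) = 55
best[12] = max(10+50, 15+45, 54+0) = 60
best[13] = max(10+55, 15+50, 54+10, 40+0) = 65
One optimal cutting: 3 + 2 + 2 + 2 + 2 + 2 → $65.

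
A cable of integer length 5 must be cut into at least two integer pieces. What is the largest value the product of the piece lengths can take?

6

Let f[k] be the best product for length k (with at least one cut). For each first piece i, the rest contributes max(k−i, f[k−i]).
f[2] = 1·max(1,0) = 1·1 = 1
f[3] = 1·max(2,1) = 1·2 = 2
f[4] = 2·max(2,1) = 2·2 = 4
f[5] = 2·max(3,2) = 2·3 = 6
One optimal split: 3 + 2; product 3·2 = 6.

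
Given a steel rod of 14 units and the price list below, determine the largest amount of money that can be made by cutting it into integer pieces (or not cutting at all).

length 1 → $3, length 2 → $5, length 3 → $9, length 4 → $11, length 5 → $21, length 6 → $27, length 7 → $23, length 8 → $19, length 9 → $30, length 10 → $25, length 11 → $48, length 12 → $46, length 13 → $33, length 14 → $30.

60

Let v[k] be the best obtainable value from length k. For each k, try every first piece i and keep the best of price[i] + v[k−i].
v[1] = 3
v[2] = 6  (first piece 1, then v[1]=3)
v[3] = 9  (first piece 1, then v[2]=6)
v[4] = 12  (first piece 1, then v[3]=9)
v[5] = 21
v[6] = 27
v[7] = 30  (first piece 1, then v[6]=27)
v[8] = 33  (first piece 1, then v[7]=30)
v[9] = 36  (first piece 1, then v[8]=33)
v[10] = 42  (first piece 5, then v[5]=21)
v[11] = 48  (first piece 5, then v[6]=27)
v[12] = 54  (first piece 6, then v[6]=27)
v[13] = 57  (first piece 1, then v[12]=54)
v[14] = 60  (first piece 1, then v[13]=57)
One optimal cutting: 6 + 6 + 1 + 1 → $27 + $27 + $3 + $3 = $60.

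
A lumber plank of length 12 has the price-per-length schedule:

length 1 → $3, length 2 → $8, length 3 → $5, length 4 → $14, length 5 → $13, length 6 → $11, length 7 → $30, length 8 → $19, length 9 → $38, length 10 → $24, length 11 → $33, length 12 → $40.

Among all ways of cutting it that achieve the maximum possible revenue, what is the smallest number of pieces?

3

Let r[k] be the best obtainable value from length k. For each k, try every first piece i and keep the best of price[i] + r[k−i].
r[1] = 3
r[2] = max(3+3, 8+0) = 8
r[3] = max(3+8, 8+3, 5+0) = 11
r[4] = max(3+11, 8+8, 5+3, 14+0) = 16
r[5] = max(3+16, 8+11, 5+8, 14+3, 13+0) = 19
r[6] = max(3+19, 8+16, 5+11, 14+8, 13+3, 11+0) = 24
r[7] = max(3+24, 8+19, 5+16, …, 11+3, 30+0) = 30
r[8] = max(3+30, 8+24, 5+19, …, 30+3, 19+0) = 33
r[9] = max(3+33, 8+30, 5+24, …, 19+3, 38+0) = 38
r[10] = max(3+38, 8+33, 5+30, …, 38+3, 24+0) = 41
r[11] = max(3+41, 8+38, 5+33, …, 24+3, 33+0) = 46
r[12] = max(3+46, 8+41, 5+38, …, 33+3, 40+0) = 49
Maximum revenue is $49.
Now minimize piece count subject to staying optimal: for each k, pieces[k] = 1 + min over i with p[i]+r[k−i]=r[k] of pieces[k−i].
pieces[9] = 1
pieces[10] = 2
pieces[11] = 2
pieces[12] = 3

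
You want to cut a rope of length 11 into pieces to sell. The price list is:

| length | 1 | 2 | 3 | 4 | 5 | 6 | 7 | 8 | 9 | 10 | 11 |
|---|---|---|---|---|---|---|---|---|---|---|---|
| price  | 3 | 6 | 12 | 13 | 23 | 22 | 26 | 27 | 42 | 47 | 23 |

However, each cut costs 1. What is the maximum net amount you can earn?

49

Build r[k] bottom-up: r[k] = max over allowed piece i of (p[i] + r[k−i]) − 1 per cut.
r[1] = 3
r[2] = max(3+3-1, 6+0) = 6
r[3] = max(3+6-1, 6+3-1, 12+0) = 12
r[4] = max(3+12-1, 6+6-1, 12+3-1, 13+0) = 14
r[5] = max(3+14-1, 6+12-1, 12+6-1, 13+3-1, 23+0) = 23
r[6] = max(3+23-1, 6+14-1, 12+12-1, 13+6-1, 23+3-1, 22+0) = 25
r[7] = max(3+25-1, 6+23-1, 12+14-1, …, 22+3-1, 26+0) = 28
r[8] = max(3+28-1, 6+25-1, 12+23-1, …, 26+3-1, 27+0) = 34
r[9] = max(3+34-1, 6+28-1, 12+25-1, …, 27+3-1, 42+0) = 42
r[10] = max(3+42-1, 6+34-1, 12+28-1, …, 42+3-1, 47+0) = 47
r[11] = max(3+47-1, 6+42-1, 12+34-1, …, 47+3-1, 23+0) = 49
One optimal plan: pieces 10 + 1 (1 cut) → 50 − 1 = 49.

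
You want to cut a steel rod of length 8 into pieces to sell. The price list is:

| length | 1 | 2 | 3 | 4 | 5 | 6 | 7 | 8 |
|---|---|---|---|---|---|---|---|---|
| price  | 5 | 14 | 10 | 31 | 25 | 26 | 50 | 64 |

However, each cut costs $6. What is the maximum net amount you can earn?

Let net[k] be the best obtainable value from length k. For each k, try every first piece i and keep the best of price[i] + net[k−i] minus the 6 cut fee when i<k.
net[1] = 5
net[2] = max(5+5-6, 14+0) = 14
net[3] = max(5+14-6, 14+5-6, 10+0) = 13
net[4] = max(5+13-6, 14+14-6, 10+5-6, 31+0) = 31
net[5] = max(5+31-6, 14+13-6, 10+14-6, 31+5-6, 25+0) = 30
net[6] = max(5+30-6, 14+31-6, 10+13-6, 31+14-6, 25+5-6, 26+0) = 39
net[7] = max(5+39-6, 14+30-6, 10+31-6, …, 26+5-6, 50+0) = 50
net[8] = max(5+50-6, 14+39-6, 10+30-6, …, 50+5-6, 64+0) = 64
Best is to make no cuts and sell whole for $64.

64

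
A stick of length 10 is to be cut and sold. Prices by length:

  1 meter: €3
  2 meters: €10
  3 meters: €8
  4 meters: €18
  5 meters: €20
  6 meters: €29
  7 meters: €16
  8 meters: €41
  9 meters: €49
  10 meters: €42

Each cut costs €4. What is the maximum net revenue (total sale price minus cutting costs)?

48

Consider every possible first cut. r[k] is the best of p[i]+r[k−i] over all sellable i≤k, charging 4 whenever i<k.
r[1] = 3
r[2] = max(3+3-4, 10+0) = 10
r[3] = max(3+10-4, 10+3-4, 8+0) = 9
r[4] = max(3+9-4, 10+10-4, 8+3-4, 18+0) = 18
r[5] = max(3+18-4, 10+9-4, 8+10-4, 18+3-4, 20+0) = 20
r[6] = max(3+20-4, 10+18-4, 8+9-4, 18+10-4, 20+3-4, 29+0) = 29
r[7] = max(3+29-4, 10+20-4, 8+18-4, …, 29+3-4, 16+0) = 28
r[8] = max(3+28-4, 10+29-4, 8+20-4, …, 16+3-4, 41+0) = 41
r[9] = max(3+41-4, 10+28-4, 8+29-4, …, 41+3-4, 49+0) = 49
r[10] = max(3+49-4, 10+41-4, 8+28-4, …, 49+3-4, 42+0) = 48
One optimal plan: pieces 9 + 1 (1 cut) → €52 − €4 = €48.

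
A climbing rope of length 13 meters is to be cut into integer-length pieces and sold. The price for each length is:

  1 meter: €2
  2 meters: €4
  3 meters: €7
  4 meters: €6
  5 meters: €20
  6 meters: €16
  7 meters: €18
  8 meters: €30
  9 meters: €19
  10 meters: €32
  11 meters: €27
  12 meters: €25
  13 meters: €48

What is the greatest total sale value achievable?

50

Build R[k] bottom-up: R[k] = max over allowed piece i of (p[i] + R[k−i]).
R[1] = 2
R[2] = max(2+2, 4+0) = 4
R[3] = max(2+4, 4+2, 7+0) = 7
R[4] = max(2+7, 4+4, 7+2, 6+0) = 9
R[5] = max(2+9, 4+7, 7+4, 6+2, 20+0) = 20
R[6] = max(2+20, 4+9, 7+7, 6+4, 20+2, 16+0) = 22
R[7] = max(2+22, 4+20, 7+9, …, 16+2, 18+0) = 24
R[8] = max(2+24, 4+22, 7+20, …, 18+2, 30+0) = 30
R[9] = max(2+30, 4+24, 7+22, …, 30+2, 19+0) = 32
R[10] = max(2+32, 4+30, 7+24, …, 19+2, 32+0) = 40
R[11] = max(2+40, 4+32, 7+30, …, 32+2, 27+0) = 42
R[12] = max(2+42, 4+40, 7+32, …, 27+2, 25+0) = 44
R[13] = max(2+44, 4+42, 7+40, …, 25+2, 48+0) = 50
One optimal cutting: 8 + 5 → €30 + €20 = €50.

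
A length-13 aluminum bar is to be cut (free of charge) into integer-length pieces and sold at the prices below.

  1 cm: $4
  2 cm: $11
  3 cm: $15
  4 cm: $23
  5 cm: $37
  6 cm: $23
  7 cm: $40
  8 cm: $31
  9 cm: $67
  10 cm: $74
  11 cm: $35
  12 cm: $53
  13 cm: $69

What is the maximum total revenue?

90

Let R[k] be the best obtainable value from length k. For each k, try every first piece i and keep the best of price[i] + R[k−i].
R[1] = 4
R[2] = max(4+4, 11+0) = 11
R[3] = max(4+11, 11+4, 15+0) = 15
R[4] = max(4+15, 11+11, 15+4, 23+0) = 23
R[5] = max(4+23, 11+15, 15+11, 23+4, 37+0) = 37
R[6] = max(4+37, 11+23, 15+15, 23+11, 37+4, 23+0) = 41
R[7] = max(4+41, 11+37, 15+23, …, 23+4, 40+0) = 48
R[8] = max(4+48, 11+41, 15+37, …, 40+4, 31+0) = 52
R[9] = max(4+52, 11+48, 15+41, …, 31+4, 67+0) = 67
R[10] = max(4+67, 11+52, 15+48, …, 67+4, 74+0) = 74
R[11] = max(4+74, 11+67, 15+52, …, 74+4, 35+0) = 78
R[12] = max(4+78, 11+74, 15+67, …, 35+4, 53+0) = 85
R[13] = max(4+85, 11+78, 15+74, …, 53+4, 69+0) = 90
One optimal cutting: 9 + 4 → $67 + $23 = $90.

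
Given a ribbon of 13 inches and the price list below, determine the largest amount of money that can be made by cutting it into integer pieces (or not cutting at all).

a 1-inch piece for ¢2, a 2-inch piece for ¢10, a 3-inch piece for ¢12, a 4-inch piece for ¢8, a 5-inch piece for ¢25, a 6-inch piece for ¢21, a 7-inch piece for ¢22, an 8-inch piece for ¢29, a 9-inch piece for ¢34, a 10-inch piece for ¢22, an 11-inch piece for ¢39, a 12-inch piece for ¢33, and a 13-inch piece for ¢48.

65

Let v[k] be the best obtainable value from length k. For each k, try every first piece i and keep the best of price[i] + v[k−i].
v[1] = 2
v[2] = max(2+2, 10+0) = 10
v[3] = max(2+10, 10+2, 12+0) = 12
v[4] = max(2+12, 10+10, 12+2, 8+0) = 20
v[5] = max(2+20, 10+12, 12+10, 8+2, 25+0) = 25
v[6] = max(2+25, 10+20, 12+12, 8+10, 25+2, 21+0) = 30
v[7] = max(2+30, 10+25, 12+20, …, 21+2, 22+0) = 35
v[8] = max(2+35, 10+30, 12+25, …, 22+2, 29+0) = 40
v[9] = max(2+40, 10+35, 12+30, …, 29+2, 34+0) = 45
v[10] = max(2+45, 10+40, 12+35, …, 34+2, 22+0) = 50
v[11] = max(2+50, 10+45, 12+40, …, 22+2, 39+0) = 55
v[12] = max(2+55, 10+50, 12+45, …, 39+2, 33+0) = 60
v[13] = max(2+60, 10+55, 12+50, …, 33+2, 48+0) = 65
One optimal cutting: 5 + 2 + 2 + 2 + 2 → ¢25 + ¢10 + ¢10 + ¢10 + ¢10 = ¢65.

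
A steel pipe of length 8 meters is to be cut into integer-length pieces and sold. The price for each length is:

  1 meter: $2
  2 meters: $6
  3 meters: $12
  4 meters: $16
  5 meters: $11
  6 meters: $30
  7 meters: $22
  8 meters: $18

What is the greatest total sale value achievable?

Consider every possible first cut. v[k] is the best of p[i]+v[k−i] over all sellable i≤k.
v[1] = 2
v[2] = 6
v[3] = 12
v[4] = 16
v[5] = 18  (first piece 1, then v[4]=16)
v[6] = 30
v[7] = 32  (first piece 1, then v[6]=30)
v[8] = 36  (first piece 2, then v[6]=30)
One optimal cutting: 6 + 2 → $30 + $6 = $36.

36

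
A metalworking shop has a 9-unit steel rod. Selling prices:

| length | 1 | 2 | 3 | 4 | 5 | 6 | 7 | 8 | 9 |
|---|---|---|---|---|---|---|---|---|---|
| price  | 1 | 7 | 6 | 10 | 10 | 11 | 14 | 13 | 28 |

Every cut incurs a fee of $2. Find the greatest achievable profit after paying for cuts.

28

Build net[k] bottom-up: net[k] = max over allowed piece i of (p[i] + net[k−i]) − 2 per cut.
net[1] = 1
net[2] = 7
net[3] = 6  (first piece 1, then net[2]=7)
net[4] = 12  (first piece 2, then net[2]=7)
net[5] = 11  (first piece 1, then net[4]=12)
net[6] = 17  (first piece 2, then net[4]=12)
net[7] = 16  (first piece 1, then net[6]=17)
net[8] = 22  (first piece 2, then net[6]=17)
net[9] = 28
Best is to make no cuts and sell whole for $28.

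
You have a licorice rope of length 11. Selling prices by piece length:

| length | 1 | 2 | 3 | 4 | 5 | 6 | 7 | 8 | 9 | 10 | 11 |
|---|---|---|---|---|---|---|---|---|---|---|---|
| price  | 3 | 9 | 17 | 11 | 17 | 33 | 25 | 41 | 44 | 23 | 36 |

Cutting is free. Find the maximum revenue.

Build best[k] bottom-up: best[k] = max over allowed piece i of (p[i] + best[k−i]).
best[1] = 3
best[2] = 9
best[3] = 17
best[4] = 20  (first piece 1, then best[3]=17)
best[5] = 26  (first piece 2, then best[3]=17)
best[6] = 34  (first piece 3, then best[3]=17)
best[7] = 37  (first piece 1, then best[6]=34)
best[8] = 43  (first piece 2, then best[6]=34)
best[9] = 51  (first piece 3, then best[6]=34)
best[10] = 54  (first piece 1, then best[9]=51)
best[11] = 60  (first piece 2, then best[9]=51)
One optimal cutting: 3 + 3 + 3 + 2 → ¢17 + ¢17 + ¢17 + ¢9 = ¢60.

60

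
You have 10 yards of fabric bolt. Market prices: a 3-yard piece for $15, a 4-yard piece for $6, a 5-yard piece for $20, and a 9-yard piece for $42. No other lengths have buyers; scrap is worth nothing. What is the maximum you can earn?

Consider every possible first cut. best[k] is the best of p[i]+best[k−i] over all sellable i≤k.
best[1] = 0
best[2] = 0
best[3] = 15
best[4] = 15
best[5] = 20
best[6] = 30  (first piece 3, then best[3]=15)
best[7] = 30
best[8] = 35  (first piece 3, then best[5]=20)
best[9] = 45  (first piece 3, then best[6]=30)
best[10] = 45
One optimal cutting: pieces 3 + 3 + 3 with 1 yard of scrap → $45.

45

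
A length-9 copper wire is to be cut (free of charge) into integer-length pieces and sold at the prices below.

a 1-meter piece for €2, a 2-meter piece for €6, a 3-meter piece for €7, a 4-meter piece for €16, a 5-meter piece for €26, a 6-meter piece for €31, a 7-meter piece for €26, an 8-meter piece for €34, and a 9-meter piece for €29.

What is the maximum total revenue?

Let v[k] be the best obtainable value from length k. For each k, try every first piece i and keep the best of price[i] + v[k−i].
v[1] = 2
v[2] = max(2+2, 6+0) = 6
v[3] = max(2+6, 6+2, 7+0) = 8
v[4] = max(2+8, 6+6, 7+2, 16+0) = 16
v[5] = max(2+16, 6+8, 7+6, 16+2, 26+0) = 26
v[6] = max(2+26, 6+16, 7+8, 16+6, 26+2, 31+0) = 31
v[7] = max(2+31, 6+26, 7+16, …, 31+2, 26+0) = 33
v[8] = max(2+33, 6+31, 7+26, …, 26+2, 34+0) = 37
v[9] = max(2+37, 6+33, 7+31, …, 34+2, 29+0) = 42
One optimal cutting: 5 + 4 → €26 + €16 = €42.

42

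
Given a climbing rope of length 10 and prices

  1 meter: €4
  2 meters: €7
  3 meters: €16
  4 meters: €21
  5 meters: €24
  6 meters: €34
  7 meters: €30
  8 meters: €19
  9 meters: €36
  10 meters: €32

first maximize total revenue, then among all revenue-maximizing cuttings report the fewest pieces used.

2

Let r[k] be the best obtainable value from length k. For each k, try every first piece i and keep the best of price[i] + r[k−i].
r[1] = 4
r[2] = max(4+4, 7+0) = 8
r[3] = max(4+8, 7+4, 16+0) = 16
r[4] = max(4+16, 7+8, 16+4, 21+0) = 21
r[5] = max(4+21, 7+16, 16+8, 21+4, 24+0) = 25
r[6] = max(4+25, 7+21, 16+16, 21+8, 24+4, 34+0) = 34
r[7] = max(4+34, 7+25, 16+21, …, 34+4, 30+0) = 38
r[8] = max(4+38, 7+34, 16+25, …, 30+4, 19+0) = 42
r[9] = max(4+42, 7+38, 16+34, …, 19+4, 36+0) = 50
r[10] = max(4+50, 7+42, 16+38, …, 36+4, 32+0) = 55
Maximum revenue is €55.
Now minimize piece count subject to staying optimal: for each k, pieces[k] = 1 + min over i with p[i]+r[k−i]=r[k] of pieces[k−i].
pieces[7] = 2
pieces[8] = 2
pieces[9] = 2
pieces[10] = 2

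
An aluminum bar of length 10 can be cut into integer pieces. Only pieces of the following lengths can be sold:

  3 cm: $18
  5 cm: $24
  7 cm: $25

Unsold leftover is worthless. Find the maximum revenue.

Consider every possible first cut. r[k] is the best of p[i]+r[k−i] over all sellable i≤k.
r[1] = 0
r[2] = 0
r[3] = 18
r[4] = 18
r[5] = 24
r[6] = 36  (first piece 3, then r[3]=18)
r[7] = 36
r[8] = 42  (first piece 3, then r[5]=24)
r[9] = 54  (first piece 3, then r[6]=36)
r[10] = 54
One optimal cutting: pieces 3 + 3 + 3 with 1 cm of scrap → $54.

54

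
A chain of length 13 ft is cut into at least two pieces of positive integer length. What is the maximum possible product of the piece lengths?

Define g[k] = max over 1≤i<k of i · max(k−i, g[k−i]); the inner max lets the remainder stay uncut if that's better.
Small cases: g[2]=1, g[3]=2, g[4]=4, g[5]=6, g[6]=9.
g[7] = 2×max(5,6) = 2×6 = 12
g[8] = 2×max(6,9) = 2×9 = 18
g[9] = 3×max(6,9) = 3×9 = 27
g[10] = 2×max(8,18) = 2×18 = 36
g[11] = 2×max(9,27) = 2×27 = 54
g[12] = 3×max(9,27) = 3×27 = 81
g[13] = 2×max(11,54) = 2×54 = 108
One optimal split: 3 + 3 + 3 + 2 + 2; product 3×3×3×2×2 = 108.

108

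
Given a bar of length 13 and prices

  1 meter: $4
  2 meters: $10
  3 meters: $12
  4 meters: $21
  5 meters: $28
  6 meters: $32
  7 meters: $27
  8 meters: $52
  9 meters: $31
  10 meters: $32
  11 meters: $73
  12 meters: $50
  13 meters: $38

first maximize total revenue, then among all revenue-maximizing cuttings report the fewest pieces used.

2

Consider every possible first cut. r[k] is the best of p[i]+r[k−i] over all sellable i≤k.
r[1] = 4
r[2] = 10
r[3] = 14  (first piece 1, then r[2]=10)
r[4] = 21
r[5] = 28
r[6] = 32  (first piece 1, then r[5]=28)
r[7] = 38  (first piece 2, then r[5]=28)
r[8] = 52
r[9] = 56  (first piece 1, then r[8]=52)
r[10] = 62  (first piece 2, then r[8]=52)
r[11] = 73
r[12] = 77  (first piece 1, then r[11]=73)
r[13] = 83  (first piece 2, then r[11]=73)
Maximum revenue is $83.
Now minimize piece count subject to staying optimal: for each k, pieces[k] = 1 + min over i with p[i]+r[k−i]=r[k] of pieces[k−i].
pieces[10] = 2
pieces[11] = 1
pieces[12] = 2
pieces[13] = 2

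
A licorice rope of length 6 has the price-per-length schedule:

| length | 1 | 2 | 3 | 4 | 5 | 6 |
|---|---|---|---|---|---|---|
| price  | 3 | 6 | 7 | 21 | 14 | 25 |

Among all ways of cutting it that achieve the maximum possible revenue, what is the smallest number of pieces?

2

Build r[k] bottom-up: r[k] = max over allowed piece i of (p[i] + r[k−i]).
r[1] = 3
r[2] = max(3+3, 6+0) = 6
r[3] = max(3+6, 6+3, 7+0) = 9
r[4] = max(3+9, 6+6, 7+3, 21+0) = 21
r[5] = max(3+21, 6+9, 7+6, 21+3, 14+0) = 24
r[6] = max(3+24, 6+21, 7+9, 21+6, 14+3, 25+0) = 27
Maximum revenue is ¢27.
Now minimize piece count subject to staying optimal: for each k, pieces[k] = 1 + min over i with p[i]+r[k−i]=r[k] of pieces[k−i].
pieces[3] = 2
pieces[4] = 1
pieces[5] = 2
pieces[6] = 2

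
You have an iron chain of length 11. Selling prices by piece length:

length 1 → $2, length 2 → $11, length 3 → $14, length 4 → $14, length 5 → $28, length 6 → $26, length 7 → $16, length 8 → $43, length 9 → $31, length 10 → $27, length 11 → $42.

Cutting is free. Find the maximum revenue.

61

Let r[k] be the best obtainable value from length k. For each k, try every first piece i and keep the best of price[i] + r[k−i].
r[1] = 2
r[2] = max(2+2, 11+0) = 11
r[3] = max(2+11, 11+2, 14+0) = 14
r[4] = max(2+14, 11+11, 14+2, 14+0) = 22
r[5] = max(2+22, 11+14, 14+11, 14+2, 28+0) = 28
r[6] = max(2+28, 11+22, 14+14, 14+11, 28+2, 26+0) = 33
r[7] = max(2+33, 11+28, 14+22, …, 26+2, 16+0) = 39
r[8] = max(2+39, 11+33, 14+28, …, 16+2, 43+0) = 44
r[9] = max(2+44, 11+39, 14+33, …, 43+2, 31+0) = 50
r[10] = max(2+50, 11+44, 14+39, …, 31+2, 27+0) = 56
r[11] = max(2+56, 11+50, 14+44, …, 27+2, 42+0) = 61
One optimal cutting: 5 + 2 + 2 + 2 → $28 + $11 + $11 + $11 = $61.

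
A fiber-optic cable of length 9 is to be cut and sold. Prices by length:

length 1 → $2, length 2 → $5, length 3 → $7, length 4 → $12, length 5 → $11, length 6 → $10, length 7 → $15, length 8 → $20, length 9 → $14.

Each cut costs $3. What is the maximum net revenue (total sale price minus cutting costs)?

Let v[k] be the best obtainable value from length k. For each k, try every first piece i and keep the best of price[i] + v[k−i] minus the 3 cut fee when i<k.
v[1] = 2
v[2] = max(2+2-3, 5+0) = 5
v[3] = max(2+5-3, 5+2-3, 7+0) = 7
v[4] = max(2+7-3, 5+5-3, 7+2-3, 12+0) = 12
v[5] = max(2+12-3, 5+7-3, 7+5-3, 12+2-3, 11+0) = 11
v[6] = max(2+11-3, 5+12-3, 7+7-3, 12+5-3, 11+2-3, 10+0) = 14
v[7] = max(2+14-3, 5+11-3, 7+12-3, …, 10+2-3, 15+0) = 16
v[8] = max(2+16-3, 5+14-3, 7+11-3, …, 15+2-3, 20+0) = 21
v[9] = max(2+21-3, 5+16-3, 7+14-3, …, 20+2-3, 14+0) = 20
One optimal plan: pieces 4 + 4 + 1 (2 cuts) → $26 − $6 = $20.

20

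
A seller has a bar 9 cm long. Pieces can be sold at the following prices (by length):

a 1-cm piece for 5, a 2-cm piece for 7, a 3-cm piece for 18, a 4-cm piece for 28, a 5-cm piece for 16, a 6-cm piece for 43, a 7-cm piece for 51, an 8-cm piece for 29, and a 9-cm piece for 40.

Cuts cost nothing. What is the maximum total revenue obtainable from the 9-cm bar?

Consider every possible first cut. v[k] is the best of p[i]+v[k−i] over all sellable i≤k.
v[1] = 5
v[2] = max(5+5, 7+0) = 10
v[3] = max(5+10, 7+5, 18+0) = 18
v[4] = max(5+18, 7+10, 18+5, 28+0) = 28
v[5] = max(5+28, 7+18, 18+10, 28+5, 16+0) = 33
v[6] = max(5+33, 7+28, 18+18, 28+10, 16+5, 43+0) = 43
v[7] = max(5+43, 7+33, 18+28, …, 43+5, 51+0) = 51
v[8] = max(5+51, 7+43, 18+33, …, 51+5, 29+0) = 56
v[9] = max(5+56, 7+51, 18+43, …, 29+5, 40+0) = 61
One optimal cutting: 7 + 1 + 1 → 51 + 5 + 5 = 61.

61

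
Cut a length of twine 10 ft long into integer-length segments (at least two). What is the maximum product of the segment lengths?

36

Fill m[k] for k=2..10: at each k try every first piece i and multiply by the better of (k−i) uncut or m[k−i].
m[2] = 1*max(1,0) = 1*1 = 1
m[3] = 1*max(2,1) = 1*2 = 2
m[4] = 2*max(2,1) = 2*2 = 4
m[5] = 2*max(3,2) = 2*3 = 6
m[6] = 3*max(3,2) = 3*3 = 9
m[7] = 2*max(5,6) = 2*6 = 12
m[8] = 2*max(6,9) = 2*9 = 18
m[9] = 3*max(6,9) = 3*9 = 27
m[10] = 2*max(8,18) = 2*18 = 36
One optimal split: 3 + 3 + 2 + 2; product 3*3*2*2 = 36.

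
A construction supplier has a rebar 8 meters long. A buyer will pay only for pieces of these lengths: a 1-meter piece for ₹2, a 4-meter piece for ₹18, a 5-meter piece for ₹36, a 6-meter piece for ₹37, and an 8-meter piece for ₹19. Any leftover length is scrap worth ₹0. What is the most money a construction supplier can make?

Consider every possible first cut. f[k] is the best of p[i]+f[k−i] over all sellable i≤k.
f[1] = 2
f[2] = 4  (first piece 1, then f[1]=2)
f[3] = 6  (first piece 1, then f[2]=4)
f[4] = max(2+6, 18+0) = 18
f[5] = max(2+18, 18+2, 36+0) = 36
f[6] = max(2+36, 18+4, 36+2, 37+0) = 38
f[7] = max(2+38, 18+6, 36+4, 37+2) = 40
f[8] = max(2+40, 18+18, 36+6, 37+4, 19+0) = 42
One optimal cutting: 5 + 1 + 1 + 1 → ₹42.

42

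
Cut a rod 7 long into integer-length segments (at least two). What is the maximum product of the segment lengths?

12

Define m[k] = max over 1≤i<k of i · max(k−i, m[k−i]); the inner max lets the remainder stay uncut if that's better.
m[2] = 1*max(1,0) = 1*1 = 1
m[3] = max(1*2, 2*1) = 2
m[4] = max(1*3, 2*2, 3*1) = 4
m[5] = max(1*4, 2*3, 3*2, 4*1) = 6
m[6] = max(1*6, 2*4, 3*3, 4*2, 5*1) = 9
m[7] = max(1*9, 2*6, 3*4, 4*3, 5*2, 6*1) = 12
One optimal split: 3 + 2 + 2; product 3*2*2 = 12.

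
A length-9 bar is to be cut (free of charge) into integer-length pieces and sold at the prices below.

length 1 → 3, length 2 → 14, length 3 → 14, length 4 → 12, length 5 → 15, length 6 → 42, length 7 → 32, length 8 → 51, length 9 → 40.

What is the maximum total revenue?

Let v[k] be the best obtainable value from length k. For each k, try every first piece i and keep the best of price[i] + v[k−i].
v[1] = 3
v[2] = 14
v[3] = 17  (first piece 1, then v[2]=14)
v[4] = 28  (first piece 2, then v[2]=14)
v[5] = 31  (first piece 1, then v[4]=28)
v[6] = 42  (first piece 2, then v[4]=28)
v[7] = 45  (first piece 1, then v[6]=42)
v[8] = 56  (first piece 2, then v[6]=42)
v[9] = 59  (first piece 1, then v[8]=56)
One optimal cutting: 2 + 2 + 2 + 2 + 1 → 14 + 14 + 14 + 14 + 3 = 59.

59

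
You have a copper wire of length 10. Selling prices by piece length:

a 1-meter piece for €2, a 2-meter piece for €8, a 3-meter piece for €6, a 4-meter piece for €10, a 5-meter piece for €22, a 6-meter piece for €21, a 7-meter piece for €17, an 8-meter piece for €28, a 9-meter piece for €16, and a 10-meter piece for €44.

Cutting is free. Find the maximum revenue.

Consider every possible first cut. R[k] is the best of p[i]+R[k−i] over all sellable i≤k.
R[1] = 2
R[2] = max(2+2, 8+0) = 8
R[3] = max(2+8, 8+2, 6+0) = 10
R[4] = max(2+10, 8+8, 6+2, 10+0) = 16
R[5] = max(2+16, 8+10, 6+8, 10+2, 22+0) = 22
R[6] = max(2+22, 8+16, 6+10, 10+8, 22+2, 21+0) = 24
R[7] = max(2+24, 8+22, 6+16, …, 21+2, 17+0) = 30
R[8] = max(2+30, 8+24, 6+22, …, 17+2, 28+0) = 32
R[9] = max(2+32, 8+30, 6+24, …, 28+2, 16+0) = 38
R[10] = max(2+38, 8+32, 6+30, …, 16+2, 44+0) = 44
One optimal cutting: 5 + 5 → €22 + €22 = €44.

44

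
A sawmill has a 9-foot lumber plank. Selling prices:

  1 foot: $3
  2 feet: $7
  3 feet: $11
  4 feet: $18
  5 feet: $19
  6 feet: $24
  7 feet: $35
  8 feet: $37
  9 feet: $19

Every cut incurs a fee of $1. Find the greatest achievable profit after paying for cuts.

41

Consider every possible first cut. net[k] is the best of p[i]+net[k−i] over all sellable i≤k, charging 1 whenever i<k.
net[1] = 3
net[2] = max(3+3-1, 7+0) = 7
net[3] = max(3+7-1, 7+3-1, 11+0) = 11
net[4] = max(3+11-1, 7+7-1, 11+3-1, 18+0) = 18
net[5] = max(3+18-1, 7+11-1, 11+7-1, 18+3-1, 19+0) = 20
net[6] = max(3+20-1, 7+18-1, 11+11-1, 18+7-1, 19+3-1, 24+0) = 24
net[7] = max(3+24-1, 7+20-1, 11+18-1, …, 24+3-1, 35+0) = 35
net[8] = max(3+35-1, 7+24-1, 11+20-1, …, 35+3-1, 37+0) = 37
net[9] = max(3+37-1, 7+35-1, 11+24-1, …, 37+3-1, 19+0) = 41
One optimal plan: pieces 7 + 2 (1 cut) → $42 − $1 = $41.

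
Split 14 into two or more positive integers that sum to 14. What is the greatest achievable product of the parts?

Let f[k] be the best product for length k (with at least one cut). For each first piece i, the rest contributes max(k−i, f[k−i]).
Small cases: f[2]=1, f[3]=2, f[4]=4, f[5]=6, f[6]=9.
f[7] = 2*max(5,6) = 2*6 = 12
f[8] = 2*max(6,9) = 2*9 = 18
f[9] = 3*max(6,9) = 3*9 = 27
f[10] = 2*max(8,18) = 2*18 = 36
f[11] = 2*max(9,27) = 2*27 = 54
f[12] = 3*max(9,27) = 3*27 = 81
f[13] = 2*max(11,54) = 2*54 = 108
f[14] = 2*max(12,81) = 2*81 = 162
One optimal split: 3 + 3 + 3 + 3 + 2; product 3*3*3*3*2 = 162.

162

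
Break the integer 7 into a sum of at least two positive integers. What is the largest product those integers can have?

Fill P[k] for k=2..7: at each k try every first piece i and multiply by the better of (k−i) uncut or P[k−i].
P[2] = 1*max(1,0) = 1*1 = 1
P[3] = 1*max(2,1) = 1*2 = 2
P[4] = 2*max(2,1) = 2*2 = 4
P[5] = 2*max(3,2) = 2*3 = 6
P[6] = 3*max(3,2) = 3*3 = 9
P[7] = 2*max(5,6) = 2*6 = 12
One optimal split: 3 + 2 + 2; product 3*2*2 = 12.

12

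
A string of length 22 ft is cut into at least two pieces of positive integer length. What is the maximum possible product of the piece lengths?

Let g[k] be the best product for length k (with at least one cut). For each first piece i, the rest contributes max(k−i, g[k−i]).
g[2] = 1·max(1,0) = 1·1 = 1
g[3] = max(1·2, 2·1) = 2
g[4] = max(1·3, 2·2, 3·1) = 4
g[5] = max(1·4, 2·3, 3·2, 4·1) = 6
g[6] = max(1·6, 2·4, 3·3, 4·2, 5·1) = 9
g[7] = max(1·9, 2·6, 3·4, 4·3, 5·2, 6·1) = 12
g[8] = max(1·12, 2·9, 3·6, …, 6·2, 7·1) = 18
g[9] = max(1·18, 2·12, 3·9, …, 7·2, 8·1) = 27
g[10] = max(1·27, 2·18, 3·12, …, 8·2, 9·1) = 36
g[11] = max(1·36, 2·27, 3·18, …, 9·2, 10·1) = 54
g[12] = max(1·54, 2·36, 3·27, …, 10·2, 11·1) = 81
g[13] = max(1·81, 2·54, 3·36, …, 11·2, 12·1) = 108
g[14] = max(1·108, 2·81, 3·54, …, 12·2, 13·1) = 162
g[15] = max(1·162, 2·108, 3·81, …, 13·2, 14·1) = 243
g[16] = max(1·243, 2·162, 3·108, …, 14·2, 15·1) = 324
g[17] = max(1·324, 2·243, 3·162, …, 15·2, 16·1) = 486
g[18] = max(1·486, 2·324, 3·243, …, 16·2, 17·1) = 729
g[19] = max(1·729, 2·486, 3·324, …, 17·2, 18·1) = 972
g[20] = max(1·972, 2·729, 3·486, …, 18·2, 19·1) = 1458
g[21] = max(1·1458, 2·972, 3·729, …, 19·2, 20·1) = 2187
g[22] = max(1·2187, 2·1458, 3·972, …, 20·2, 21·1) = 2916
One optimal split: 3 + 3 + 3 + 3 + 3 + 3 + 2 + 2; product 3·3·3·3·3·3·2·2 = 2916.

2916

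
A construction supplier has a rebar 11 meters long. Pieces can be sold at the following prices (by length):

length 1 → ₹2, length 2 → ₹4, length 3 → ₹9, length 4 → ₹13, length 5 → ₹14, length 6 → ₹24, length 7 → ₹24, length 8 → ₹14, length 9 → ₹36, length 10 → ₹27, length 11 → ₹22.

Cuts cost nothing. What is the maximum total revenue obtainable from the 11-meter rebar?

40

Consider every possible first cut. R[k] is the best of p[i]+R[k−i] over all sellable i≤k.
R[1] = 2
R[2] = max(2+2, 4+0) = 4
R[3] = max(2+4, 4+2, 9+0) = 9
R[4] = max(2+9, 4+4, 9+2, 13+0) = 13
R[5] = max(2+13, 4+9, 9+4, 13+2, 14+0) = 15
R[6] = max(2+15, 4+13, 9+9, 13+4, 14+2, 24+0) = 24
R[7] = max(2+24, 4+15, 9+13, …, 24+2, 24+0) = 26
R[8] = max(2+26, 4+24, 9+15, …, 24+2, 14+0) = 28
R[9] = max(2+28, 4+26, 9+24, …, 14+2, 36+0) = 36
R[10] = max(2+36, 4+28, 9+26, …, 36+2, 27+0) = 38
R[11] = max(2+38, 4+36, 9+28, …, 27+2, 22+0) = 40
One optimal cutting: 9 + 1 + 1 → ₹36 + ₹2 + ₹2 = ₹40.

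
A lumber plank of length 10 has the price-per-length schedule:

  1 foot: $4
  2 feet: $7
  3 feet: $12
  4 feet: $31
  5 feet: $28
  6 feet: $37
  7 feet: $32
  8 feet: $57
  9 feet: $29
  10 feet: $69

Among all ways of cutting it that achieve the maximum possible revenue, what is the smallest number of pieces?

4

Consider every possible first cut. r[k] is the best of p[i]+r[k−i] over all sellable i≤k.
r[1] = 4
r[2] = 8  (first piece 1, then r[1]=4)
r[3] = 12  (first piece 1, then r[2]=8)
r[4] = 31
r[5] = 35  (first piece 1, then r[4]=31)
r[6] = 39  (first piece 1, then r[5]=35)
r[7] = 43  (first piece 1, then r[6]=39)
r[8] = 62  (first piece 4, then r[4]=31)
r[9] = 66  (first piece 1, then r[8]=62)
r[10] = 70  (first piece 1, then r[9]=66)
Maximum revenue is $70.
Now minimize piece count subject to staying optimal: for each k, pieces[k] = 1 + min over i with p[i]+r[k−i]=r[k] of pieces[k−i].
pieces[7] = 2
pieces[8] = 2
pieces[9] = 3
pieces[10] = 4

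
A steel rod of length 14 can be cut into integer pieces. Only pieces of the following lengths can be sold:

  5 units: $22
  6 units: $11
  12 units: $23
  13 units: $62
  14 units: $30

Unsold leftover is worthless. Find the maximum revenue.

Consider every possible first cut. r[k] is the best of p[i]+r[k−i] over all sellable i≤k.
r[1] = 0
r[2] = 0
r[3] = 0
r[4] = 0
r[5] = 22
r[6] = max(22+0, 11+0) = 22
r[7] = max(22+0, 11+0) = 22
r[8] = max(22+0, 11+0) = 22
r[9] = max(22+0, 11+0) = 22
r[10] = max(22+22, 11+0) = 44
r[11] = max(22+22, 11+22) = 44
r[12] = max(22+22, 11+22, 23+0) = 44
r[13] = max(22+22, 11+22, 23+0, 62+0) = 62
r[14] = max(22+22, 11+22, 23+0, 62+0, 30+0) = 62
One optimal cutting: pieces 13 with 1 unit of scrap → $62.

62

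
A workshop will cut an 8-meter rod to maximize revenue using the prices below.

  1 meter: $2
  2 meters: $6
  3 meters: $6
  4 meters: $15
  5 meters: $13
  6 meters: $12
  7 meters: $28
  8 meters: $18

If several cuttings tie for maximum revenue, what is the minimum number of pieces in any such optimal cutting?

2

Let r[k] be the best obtainable value from length k. For each k, try every first piece i and keep the best of price[i] + r[k−i].
r[1] = 2
r[2] = 6
r[3] = 8  (first piece 1, then r[2]=6)
r[4] = 15
r[5] = 17  (first piece 1, then r[4]=15)
r[6] = 21  (first piece 2, then r[4]=15)
r[7] = 28
r[8] = 30  (first piece 1, then r[7]=28)
Maximum revenue is $30.
Now minimize piece count subject to staying optimal: for each k, pieces[k] = 1 + min over i with p[i]+r[k−i]=r[k] of pieces[k−i].
pieces[5] = 2
pieces[6] = 2
pieces[7] = 1
pieces[8] = 2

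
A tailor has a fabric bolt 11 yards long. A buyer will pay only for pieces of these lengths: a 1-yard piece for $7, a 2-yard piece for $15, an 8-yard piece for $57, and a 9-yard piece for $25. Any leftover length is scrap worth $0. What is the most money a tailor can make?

Build best[k] bottom-up: best[k] = max over allowed piece i of (p[i] + best[k−i]).
best[1] = 7
best[2] = 15
best[3] = 22  (first piece 1, then best[2]=15)
best[4] = 30  (first piece 2, then best[2]=15)
best[5] = 37  (first piece 1, then best[4]=30)
best[6] = 45  (first piece 2, then best[4]=30)
best[7] = 52  (first piece 1, then best[6]=45)
best[8] = 60  (first piece 2, then best[6]=45)
best[9] = 67  (first piece 1, then best[8]=60)
best[10] = 75  (first piece 2, then best[8]=60)
best[11] = 82  (first piece 1, then best[10]=75)
One optimal cutting: 2 + 2 + 2 + 2 + 2 + 1 → $82.

82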